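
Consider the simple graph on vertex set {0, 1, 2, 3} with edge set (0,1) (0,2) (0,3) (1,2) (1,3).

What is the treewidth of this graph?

A width-2 tree decomposition is:
Bags: B1 = {0, 1, 2}  B2 = {0, 1, 3}
Tree: B1–B2
The largest bag has 3 vertices, giving width 2; this decomposition certifies tw(G) ≤ 2. For the lower bound, the 3 vertices {0, 1, 2} are pairwise adjacent, and any tree decomposition puts a clique entirely inside one bag — forcing width ≥ 2. Therefore the treewidth is 2.

2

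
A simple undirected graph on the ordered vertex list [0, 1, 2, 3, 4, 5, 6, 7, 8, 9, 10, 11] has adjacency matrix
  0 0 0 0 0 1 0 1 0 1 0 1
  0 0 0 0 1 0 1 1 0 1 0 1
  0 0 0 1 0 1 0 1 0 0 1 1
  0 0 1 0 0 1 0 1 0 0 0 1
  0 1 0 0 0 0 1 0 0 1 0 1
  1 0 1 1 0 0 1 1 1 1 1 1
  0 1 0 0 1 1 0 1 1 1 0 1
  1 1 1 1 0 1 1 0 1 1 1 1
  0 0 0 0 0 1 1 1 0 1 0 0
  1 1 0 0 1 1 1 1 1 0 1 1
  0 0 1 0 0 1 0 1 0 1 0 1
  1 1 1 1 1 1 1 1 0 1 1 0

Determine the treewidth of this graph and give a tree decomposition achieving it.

Treewidth 4.
Bags: B1 = {5, 7, 9, 10, 11}  B2 = {0, 5, 7, 9, 11}  B3 = {2, 5, 7, 10, 11}  B4 = {5, 6, 7, 9, 11}  B5 = {1, 6, 7, 9, 11}  B6 = {1, 4, 6, 9, 11}  B7 = {5, 6, 7, 8, 9}  B8 = {2, 3, 5, 7, 11}
Tree: B1–B2, B1–B3, B2–B4, B4–B5, B5–B6, B4–B7, B3–B8

The largest bag has 5 vertices, giving width 4; this decomposition certifies tw(G) ≤ 4. On the other hand G contains the 5-clique {1, 4, 6, 9, 11}. A clique must lie in a single bag of any decomposition, so no decomposition can have width below 4. Therefore the treewidth is 4.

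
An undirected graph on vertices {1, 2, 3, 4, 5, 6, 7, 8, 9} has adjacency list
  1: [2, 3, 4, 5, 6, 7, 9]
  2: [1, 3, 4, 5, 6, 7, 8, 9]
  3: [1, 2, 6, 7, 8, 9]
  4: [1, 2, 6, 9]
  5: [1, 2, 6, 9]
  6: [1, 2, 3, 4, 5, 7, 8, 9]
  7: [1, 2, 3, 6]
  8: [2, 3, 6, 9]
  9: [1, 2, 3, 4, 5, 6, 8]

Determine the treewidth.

A width-4 tree decomposition is:
Bags: B1 = {1, 2, 3, 6, 9}  B2 = {2, 3, 6, 8, 9}  B3 = {1, 2, 5, 6, 9}  B4 = {1, 2, 4, 6, 9}  B5 = {1, 2, 3, 6, 7}
Tree: B1–B2, B1–B3, B3–B4, B1–B5
The largest bag has 5 vertices, giving width 4; this decomposition certifies tw(G) ≤ 4. Conversely, {2, 3, 6, 8, 9} is a clique of size 5, and the vertices of any clique must share a bag in every tree decomposition; so some bag has ≥ 5 vertices and tw(G) ≥ 4. Therefore the treewidth is 4.

4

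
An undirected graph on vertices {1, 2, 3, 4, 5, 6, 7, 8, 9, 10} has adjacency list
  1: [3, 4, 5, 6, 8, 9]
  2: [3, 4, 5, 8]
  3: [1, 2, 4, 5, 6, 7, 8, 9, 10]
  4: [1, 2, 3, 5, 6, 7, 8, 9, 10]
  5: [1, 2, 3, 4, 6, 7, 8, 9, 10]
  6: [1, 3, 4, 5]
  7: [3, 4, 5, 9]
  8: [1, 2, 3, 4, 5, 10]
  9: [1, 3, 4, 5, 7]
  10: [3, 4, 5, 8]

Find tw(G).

A width-4 tree decomposition is:
Bags: B1 = {1, 3, 4, 5, 8}  B2 = {1, 3, 4, 5, 6}  B3 = {1, 3, 4, 5, 9}  B4 = {3, 4, 5, 8, 10}  B5 = {3, 4, 5, 7, 9}  B6 = {2, 3, 4, 5, 8}
Tree: B1–B2, B1–B3, B1–B4, B3–B5, B4–B6
Every bag has size at most 5, so the width is 5 − 1 = 4 and tw(G) ≤ 4. Conversely, {1, 3, 4, 5, 8} is a clique of size 5, and the vertices of any clique must share a bag in every tree decomposition; so some bag has ≥ 5 vertices and tw(G) ≥ 4. The upper and lower bounds meet at 4, so that is the treewidth.

4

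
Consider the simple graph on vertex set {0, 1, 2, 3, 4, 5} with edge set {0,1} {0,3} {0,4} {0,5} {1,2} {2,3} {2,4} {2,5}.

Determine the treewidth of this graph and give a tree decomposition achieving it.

Each bag holds 3 vertices, so the decomposition has width 2, which upper-bounds the treewidth. The edges 4–2–1–0–4 form a cycle, so G is not a tree and its treewidth is at least 2. The upper and lower bounds meet at 2, so that is the treewidth.

Treewidth 2.
One such decomposition:
Bags: B1 = {0, 2, 4}  B2 = {0, 1, 2}  B3 = {0, 2, 5}  B4 = {0, 2, 3}
Tree: B1–B2, B2–B3, B3–B4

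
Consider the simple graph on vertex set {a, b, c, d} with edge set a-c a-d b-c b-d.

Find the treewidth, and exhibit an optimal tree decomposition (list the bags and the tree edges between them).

Treewidth 2.
One optimal decomposition is:
Bags: B1 = {a, b, c}  B2 = {a, b, d}
Tree: B1–B2

Every bag has size at most 3, so the width is 3 − 1 = 2 and tw(G) ≤ 2. The edges a–c–b–d–a form a cycle, so G is not a tree and its treewidth is at least 2. Therefore the treewidth is 2.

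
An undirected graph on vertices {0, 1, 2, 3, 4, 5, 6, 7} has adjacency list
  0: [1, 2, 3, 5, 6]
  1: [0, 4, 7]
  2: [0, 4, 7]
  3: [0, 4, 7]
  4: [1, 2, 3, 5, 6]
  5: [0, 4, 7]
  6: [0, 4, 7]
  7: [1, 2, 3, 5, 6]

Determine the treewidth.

3

A width-3 tree decomposition is:
Bags: B1 = {0, 1, 4, 7}  B2 = {0, 3, 4, 7}  B3 = {0, 4, 6, 7}  B4 = {0, 2, 4, 7}  B5 = {0, 4, 5, 7}
Tree: B1–B2, B2–B3, B3–B4, B4–B5
The largest bag has 4 vertices, giving width 3; this decomposition certifies tw(G) ≤ 3. For the lower bound: the 4 vertex sets {1,4}, {0,3}, {7}, {6} are disjoint, each induces a connected subgraph, and every pair is joined by at least one edge of G. Contracting each set to a single vertex therefore yields K_{4} as a minor, and since treewidth is minor-monotone, tw(G) ≥ tw(K_{4}) = 3. Hence tw(G) = 3 exactly.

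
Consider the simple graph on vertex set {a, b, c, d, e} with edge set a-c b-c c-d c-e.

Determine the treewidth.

A width-1 tree decomposition is:
Bags: B1 = {a, c}  B2 = {c, e}  B3 = {b, c}  B4 = {c, d}
Tree: B1–B2, B1–B3, B2–B4
Each bag holds 2 vertices, so the decomposition has width 1, which upper-bounds the treewidth. Since G has at least one edge (e.g. c–a), it is not an edgeless graph, so tw(G) ≥ 1. The upper and lower bounds meet at 1, so that is the treewidth.

1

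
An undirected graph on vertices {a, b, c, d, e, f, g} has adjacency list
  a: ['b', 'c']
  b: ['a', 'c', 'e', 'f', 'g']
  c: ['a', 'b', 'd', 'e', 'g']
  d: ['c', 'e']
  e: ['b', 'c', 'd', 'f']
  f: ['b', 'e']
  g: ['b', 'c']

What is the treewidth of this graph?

2

A width-2 tree decomposition is:
Bags: B1 = {b, e, f}  B2 = {b, c, e}  B3 = {b, c, g}  B4 = {a, b, c}  B5 = {c, d, e}
Tree: B1–B2, B2–B3, B2–B4, B2–B5
Each bag holds 3 vertices, so the decomposition has width 2, which upper-bounds the treewidth. On the other hand G contains the 3-clique {c, d, e}. A clique must lie in a single bag of any decomposition, so no decomposition can have width below 2. The upper and lower bounds meet at 2, so that is the treewidth.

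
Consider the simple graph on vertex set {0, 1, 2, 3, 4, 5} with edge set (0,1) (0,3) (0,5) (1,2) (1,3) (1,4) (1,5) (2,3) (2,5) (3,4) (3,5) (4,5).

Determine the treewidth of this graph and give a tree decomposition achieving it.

Treewidth 3.
One optimal decomposition is:
Bags: B1 = {1, 3, 4, 5}  B2 = {1, 2, 3, 5}  B3 = {0, 1, 3, 5}
Tree: B1–B2, B2–B3

Every bag has size at most 4, so the width is 4 − 1 = 3 and tw(G) ≤ 3. For the lower bound, the 4 vertices {0, 1, 3, 5} are pairwise adjacent, and any tree decomposition puts a clique entirely inside one bag — forcing width ≥ 3. The upper and lower bounds meet at 3, so that is the treewidth.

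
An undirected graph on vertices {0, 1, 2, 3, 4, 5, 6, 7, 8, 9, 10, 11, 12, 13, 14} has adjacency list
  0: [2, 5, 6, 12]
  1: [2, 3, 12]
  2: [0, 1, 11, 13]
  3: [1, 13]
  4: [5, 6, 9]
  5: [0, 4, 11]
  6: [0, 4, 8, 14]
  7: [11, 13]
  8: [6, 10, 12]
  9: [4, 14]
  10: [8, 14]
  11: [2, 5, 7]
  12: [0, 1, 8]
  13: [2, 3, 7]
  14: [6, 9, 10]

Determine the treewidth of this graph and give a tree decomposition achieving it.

Treewidth 3.
One optimal decomposition is:
Bags: B1 = {1, 3, 7, 13}  B2 = {1, 2, 7, 13}  B3 = {1, 2, 7, 11}  B4 = {1, 2, 11, 12}  B5 = {0, 2, 11, 12}  B6 = {0, 5, 11, 12}  B7 = {0, 5, 8, 12}  B8 = {0, 5, 6, 8}  B9 = {4, 5, 6, 8}  B10 = {4, 6, 8, 10}  B11 = {4, 6, 10, 14}  B12 = {4, 9, 10, 14}
Tree: B1–B2, B2–B3, B3–B4, B4–B5, B5–B6, B6–B7, B7–B8, B8–B9, B9–B10, B10–B11, B11–B12

Each bag holds 4 vertices, so the decomposition has width 3, which upper-bounds the treewidth. For the lower bound: the 4 vertex sets {3,7,13}, {1}, {2}, {0,5,11,12} are disjoint, each induces a connected subgraph, and every pair is joined by at least one edge of G. Contracting each set to a single vertex therefore yields K_{4} as a minor, and since treewidth is minor-monotone, tw(G) ≥ tw(K_{4}) = 3. Combining the bounds, tw(G) = 3.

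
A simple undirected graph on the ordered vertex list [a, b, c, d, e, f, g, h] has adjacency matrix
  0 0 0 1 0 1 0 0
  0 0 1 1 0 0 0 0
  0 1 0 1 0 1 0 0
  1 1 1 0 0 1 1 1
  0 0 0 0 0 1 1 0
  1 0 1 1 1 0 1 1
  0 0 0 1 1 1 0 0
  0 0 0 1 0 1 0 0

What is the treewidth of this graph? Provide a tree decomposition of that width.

Treewidth 2.
One optimal decomposition is:
Bags: B1 = {d, f, h}  B2 = {d, f, g}  B3 = {e, f, g}  B4 = {c, d, f}  B5 = {b, c, d}  B6 = {a, d, f}
Tree: B1–B2, B2–B3, B1–B4, B4–B5, B2–B6

Every bag has size at most 3, so the width is 3 − 1 = 2 and tw(G) ≤ 2. Conversely, {d, f, g} is a clique of size 3, and the vertices of any clique must share a bag in every tree decomposition; so some bag has ≥ 3 vertices and tw(G) ≥ 2. Hence tw(G) = 2 exactly.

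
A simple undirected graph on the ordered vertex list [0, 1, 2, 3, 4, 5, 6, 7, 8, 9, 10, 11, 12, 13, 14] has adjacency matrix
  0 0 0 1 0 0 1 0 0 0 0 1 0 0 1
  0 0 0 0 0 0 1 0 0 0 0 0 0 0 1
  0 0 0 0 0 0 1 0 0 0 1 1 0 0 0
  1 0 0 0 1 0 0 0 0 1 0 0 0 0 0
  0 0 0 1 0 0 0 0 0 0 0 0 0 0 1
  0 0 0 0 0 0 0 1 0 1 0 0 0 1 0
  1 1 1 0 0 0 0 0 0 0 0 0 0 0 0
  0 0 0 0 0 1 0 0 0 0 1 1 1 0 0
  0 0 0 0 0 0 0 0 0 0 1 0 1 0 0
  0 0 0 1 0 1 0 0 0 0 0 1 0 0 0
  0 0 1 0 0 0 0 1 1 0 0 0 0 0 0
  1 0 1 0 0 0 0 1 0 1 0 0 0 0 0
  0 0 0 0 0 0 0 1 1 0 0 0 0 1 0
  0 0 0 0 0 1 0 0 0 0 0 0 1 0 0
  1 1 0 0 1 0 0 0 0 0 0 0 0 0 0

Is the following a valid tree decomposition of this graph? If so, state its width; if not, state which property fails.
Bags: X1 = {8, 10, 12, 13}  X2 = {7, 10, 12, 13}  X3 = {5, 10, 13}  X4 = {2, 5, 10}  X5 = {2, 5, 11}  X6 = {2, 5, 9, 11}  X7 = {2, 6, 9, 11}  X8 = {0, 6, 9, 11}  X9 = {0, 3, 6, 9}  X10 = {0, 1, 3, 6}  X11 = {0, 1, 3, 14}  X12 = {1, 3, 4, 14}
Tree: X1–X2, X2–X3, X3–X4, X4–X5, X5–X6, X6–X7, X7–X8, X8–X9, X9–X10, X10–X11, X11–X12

No — edge (7,5) lies in no bag.

A tree decomposition must satisfy three properties: every vertex lies in some bag; for every edge, both endpoints lie together in some bag; and for every vertex, the bags containing it form a connected subtree. Here edge (7,5) lies in no bag, so the decomposition is invalid.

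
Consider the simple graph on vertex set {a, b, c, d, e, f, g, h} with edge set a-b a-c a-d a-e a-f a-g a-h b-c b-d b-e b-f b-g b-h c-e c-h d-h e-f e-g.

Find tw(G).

3

A width-3 tree decomposition is:
Bags: B1 = {a, b, c, e}  B2 = {a, b, e, f}  B3 = {a, b, e, g}  B4 = {a, b, c, h}  B5 = {a, b, d, h}
Tree: B1–B2, B1–B3, B1–B4, B4–B5
The largest bag has 4 vertices, giving width 3; this decomposition certifies tw(G) ≤ 3. On the other hand G contains the 4-clique {a, b, d, h}. A clique must lie in a single bag of any decomposition, so no decomposition can have width below 3. Hence tw(G) = 3 exactly.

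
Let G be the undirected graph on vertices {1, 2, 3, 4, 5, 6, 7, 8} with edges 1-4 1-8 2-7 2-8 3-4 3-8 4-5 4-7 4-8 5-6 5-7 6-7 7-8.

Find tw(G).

A width-2 tree decomposition is:
Bags: B1 = {4, 5, 7}  B2 = {5, 6, 7}  B3 = {4, 7, 8}  B4 = {2, 7, 8}  B5 = {3, 4, 8}  B6 = {1, 4, 8}
Tree: B1–B2, B1–B3, B3–B4, B3–B5, B3–B6
Every bag has size at most 3, so the width is 3 − 1 = 2 and tw(G) ≤ 2. For the lower bound, the 3 vertices {2, 7, 8} are pairwise adjacent, and any tree decomposition puts a clique entirely inside one bag — forcing width ≥ 2. Combining the bounds, tw(G) = 2.

2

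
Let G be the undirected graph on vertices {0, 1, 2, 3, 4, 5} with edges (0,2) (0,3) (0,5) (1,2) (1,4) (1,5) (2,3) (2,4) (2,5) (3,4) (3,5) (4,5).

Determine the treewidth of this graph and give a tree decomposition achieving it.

Treewidth 3.
One optimal decomposition is:
Bags: B1 = {2, 3, 4, 5}  B2 = {1, 2, 4, 5}  B3 = {0, 2, 3, 5}
Tree: B1–B2, B1–B3

Every bag has size at most 4, so the width is 4 − 1 = 3 and tw(G) ≤ 3. On the other hand G contains the 4-clique {1, 2, 4, 5}. A clique must lie in a single bag of any decomposition, so no decomposition can have width below 3. Combining the bounds, tw(G) = 3.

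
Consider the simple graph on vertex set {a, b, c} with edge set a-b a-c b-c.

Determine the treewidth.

A width-2 tree decomposition is:
Bags: B1 = {a, b, c}
Tree: (single bag)
A single bag containing all 3 vertices is trivially a valid decomposition of width 2. On the other hand G contains the 3-clique {a, b, c}. A clique must lie in a single bag of any decomposition, so no decomposition can have width below 2. The upper and lower bounds meet at 2, so that is the treewidth.

2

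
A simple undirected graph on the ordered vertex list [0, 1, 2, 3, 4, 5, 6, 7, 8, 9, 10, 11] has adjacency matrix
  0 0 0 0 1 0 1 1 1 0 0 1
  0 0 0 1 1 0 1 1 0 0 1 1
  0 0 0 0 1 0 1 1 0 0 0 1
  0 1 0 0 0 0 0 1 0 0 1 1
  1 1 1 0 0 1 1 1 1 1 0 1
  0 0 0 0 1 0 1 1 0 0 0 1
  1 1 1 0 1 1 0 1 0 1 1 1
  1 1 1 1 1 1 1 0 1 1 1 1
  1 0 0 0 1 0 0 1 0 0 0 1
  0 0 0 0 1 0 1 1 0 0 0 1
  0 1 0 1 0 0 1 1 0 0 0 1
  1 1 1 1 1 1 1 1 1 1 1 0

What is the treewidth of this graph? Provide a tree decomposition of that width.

Treewidth 4.
One optimal decomposition is:
Bags: B1 = {4, 6, 7, 9, 11}  B2 = {1, 4, 6, 7, 11}  B3 = {4, 5, 6, 7, 11}  B4 = {1, 6, 7, 10, 11}  B5 = {0, 4, 6, 7, 11}  B6 = {2, 4, 6, 7, 11}  B7 = {1, 3, 7, 10, 11}  B8 = {0, 4, 7, 8, 11}
Tree: B1–B2, B2–B3, B2–B4, B2–B5, B5–B6, B4–B7, B5–B8

Each bag holds 5 vertices, so the decomposition has width 4, which upper-bounds the treewidth. For the lower bound, the 5 vertices {1, 3, 7, 10, 11} are pairwise adjacent, and any tree decomposition puts a clique entirely inside one bag — forcing width ≥ 4. Combining the bounds, tw(G) = 4.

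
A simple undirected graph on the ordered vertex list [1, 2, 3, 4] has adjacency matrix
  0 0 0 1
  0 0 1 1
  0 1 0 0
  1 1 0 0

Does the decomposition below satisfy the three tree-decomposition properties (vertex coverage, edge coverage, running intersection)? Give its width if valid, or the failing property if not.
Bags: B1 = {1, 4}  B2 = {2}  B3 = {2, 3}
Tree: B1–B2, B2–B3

No — edge (4,2) lies in no bag.

A tree decomposition must satisfy three properties: every vertex lies in some bag; for every edge, both endpoints lie together in some bag; and for every vertex, the bags containing it form a connected subtree. Here edge (4,2) lies in no bag, so the decomposition is invalid.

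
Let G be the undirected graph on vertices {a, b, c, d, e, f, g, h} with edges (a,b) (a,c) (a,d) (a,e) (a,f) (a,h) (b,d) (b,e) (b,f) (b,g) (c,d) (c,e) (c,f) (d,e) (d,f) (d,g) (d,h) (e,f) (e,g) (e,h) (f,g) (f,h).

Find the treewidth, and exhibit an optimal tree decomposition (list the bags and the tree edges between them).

Each bag holds 5 vertices, so the decomposition has width 4, which upper-bounds the treewidth. On the other hand G contains the 5-clique {b, d, e, f, g}. A clique must lie in a single bag of any decomposition, so no decomposition can have width below 4. Therefore the treewidth is 4.

Treewidth 4.
Bags: B1 = {a, b, d, e, f}  B2 = {a, d, e, f, h}  B3 = {a, c, d, e, f}  B4 = {b, d, e, f, g}
Tree: B1–B2, B1–B3, B1–B4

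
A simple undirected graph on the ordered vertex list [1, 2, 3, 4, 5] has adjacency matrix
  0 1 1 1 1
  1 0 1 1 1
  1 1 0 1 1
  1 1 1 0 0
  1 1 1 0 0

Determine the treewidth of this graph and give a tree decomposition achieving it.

Treewidth 3.
One optimal decomposition is:
Bags: B1 = {1, 2, 3, 4}  B2 = {1, 2, 3, 5}
Tree: B1–B2

The largest bag has 4 vertices, giving width 3; this decomposition certifies tw(G) ≤ 3. For the lower bound, the 4 vertices {1, 2, 3, 4} are pairwise adjacent, and any tree decomposition puts a clique entirely inside one bag — forcing width ≥ 3. Combining the bounds, tw(G) = 3.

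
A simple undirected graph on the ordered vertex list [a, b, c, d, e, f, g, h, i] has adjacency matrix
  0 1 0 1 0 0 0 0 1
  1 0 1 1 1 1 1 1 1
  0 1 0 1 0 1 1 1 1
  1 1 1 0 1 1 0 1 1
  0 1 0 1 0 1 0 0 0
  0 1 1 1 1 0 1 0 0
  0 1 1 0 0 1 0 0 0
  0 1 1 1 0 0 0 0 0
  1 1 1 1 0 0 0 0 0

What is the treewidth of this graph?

3

A width-3 tree decomposition is:
Bags: B1 = {b, c, d, h}  B2 = {b, c, d, i}  B3 = {a, b, d, i}  B4 = {b, c, d, f}  B5 = {b, d, e, f}  B6 = {b, c, f, g}
Tree: B1–B2, B2–B3, B1–B4, B4–B5, B4–B6
Each bag holds 4 vertices, so the decomposition has width 3, which upper-bounds the treewidth. For the lower bound, the 4 vertices {b, d, e, f} are pairwise adjacent, and any tree decomposition puts a clique entirely inside one bag — forcing width ≥ 3. Therefore the treewidth is 3.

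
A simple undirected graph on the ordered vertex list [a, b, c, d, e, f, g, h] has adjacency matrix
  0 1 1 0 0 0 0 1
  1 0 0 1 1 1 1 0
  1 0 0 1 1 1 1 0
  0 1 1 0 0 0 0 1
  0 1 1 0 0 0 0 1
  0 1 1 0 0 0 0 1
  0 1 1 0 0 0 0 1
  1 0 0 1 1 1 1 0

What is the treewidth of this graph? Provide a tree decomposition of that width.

Treewidth 3.
One such decomposition:
Bags: B1 = {b, c, d, h}  B2 = {b, c, e, h}  B3 = {a, b, c, h}  B4 = {b, c, g, h}  B5 = {b, c, f, h}
Tree: B1–B2, B2–B3, B3–B4, B4–B5

Each bag holds 4 vertices, so the decomposition has width 3, which upper-bounds the treewidth. For the lower bound: the 4 vertex sets {b,d}, {c,e}, {h}, {a} are disjoint, each induces a connected subgraph, and every pair is joined by at least one edge of G. Contracting each set to a single vertex therefore yields K_{4} as a minor, and since treewidth is minor-monotone, tw(G) ≥ tw(K_{4}) = 3. The upper and lower bounds meet at 3, so that is the treewidth.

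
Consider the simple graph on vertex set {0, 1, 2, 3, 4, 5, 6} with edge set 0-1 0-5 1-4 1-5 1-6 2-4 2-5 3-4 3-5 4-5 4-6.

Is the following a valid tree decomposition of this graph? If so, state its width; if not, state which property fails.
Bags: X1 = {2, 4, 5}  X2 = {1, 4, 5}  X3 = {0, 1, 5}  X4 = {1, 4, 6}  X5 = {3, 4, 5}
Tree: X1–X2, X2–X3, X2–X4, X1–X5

Vertex coverage: the bags together contain {0, 1, 2, 3, 4, 5, 6}, the full vertex set. Edge coverage: each edge of G has both endpoints in at least one bag. Running intersection: for every vertex, the bags containing it form a connected subtree. All three properties hold, so this is a valid tree decomposition of width max|bag| − 1 = 2, and hence tw(G) ≤ 2.

Yes; width 2.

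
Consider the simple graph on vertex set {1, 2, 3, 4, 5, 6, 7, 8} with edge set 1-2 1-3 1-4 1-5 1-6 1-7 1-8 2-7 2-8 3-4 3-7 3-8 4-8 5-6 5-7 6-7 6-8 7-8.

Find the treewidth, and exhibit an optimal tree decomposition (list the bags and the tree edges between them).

Treewidth 3.
Bags: B1 = {1, 6, 7, 8}  B2 = {1, 3, 7, 8}  B3 = {1, 5, 6, 7}  B4 = {1, 3, 4, 8}  B5 = {1, 2, 7, 8}
Tree: B1–B2, B1–B3, B2–B4, B1–B5

Every bag has size at most 4, so the width is 4 − 1 = 3 and tw(G) ≤ 3. On the other hand G contains the 4-clique {1, 3, 4, 8}. A clique must lie in a single bag of any decomposition, so no decomposition can have width below 3. Therefore the treewidth is 3.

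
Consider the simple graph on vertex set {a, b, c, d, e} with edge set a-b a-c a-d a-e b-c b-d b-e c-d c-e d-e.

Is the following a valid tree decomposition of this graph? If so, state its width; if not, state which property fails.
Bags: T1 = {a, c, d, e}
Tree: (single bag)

No — vertex b appears in no bag.

A tree decomposition must satisfy three properties: every vertex lies in some bag; for every edge, both endpoints lie together in some bag; and for every vertex, the bags containing it form a connected subtree. Here vertex b appears in no bag, so the decomposition is invalid.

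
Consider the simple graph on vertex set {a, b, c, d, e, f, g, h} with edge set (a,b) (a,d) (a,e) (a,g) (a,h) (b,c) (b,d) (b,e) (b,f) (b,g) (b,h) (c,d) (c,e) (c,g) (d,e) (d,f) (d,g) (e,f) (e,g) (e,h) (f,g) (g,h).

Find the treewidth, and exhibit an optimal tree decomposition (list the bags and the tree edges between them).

Treewidth 4.
One such decomposition:
Bags: B1 = {a, b, d, e, g}  B2 = {a, b, e, g, h}  B3 = {b, d, e, f, g}  B4 = {b, c, d, e, g}
Tree: B1–B2, B1–B3, B1–B4

Every bag has size at most 5, so the width is 5 − 1 = 4 and tw(G) ≤ 4. On the other hand G contains the 5-clique {b, d, e, f, g}. A clique must lie in a single bag of any decomposition, so no decomposition can have width below 4. Therefore the treewidth is 4.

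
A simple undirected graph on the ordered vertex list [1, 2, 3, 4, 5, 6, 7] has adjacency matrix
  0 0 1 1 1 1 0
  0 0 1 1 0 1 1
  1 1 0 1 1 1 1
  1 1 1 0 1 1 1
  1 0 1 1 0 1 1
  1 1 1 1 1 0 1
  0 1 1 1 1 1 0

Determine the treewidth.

4

A width-4 tree decomposition is:
Bags: B1 = {3, 4, 5, 6, 7}  B2 = {1, 3, 4, 5, 6}  B3 = {2, 3, 4, 6, 7}
Tree: B1–B2, B1–B3
Each bag holds 5 vertices, so the decomposition has width 4, which upper-bounds the treewidth. For the lower bound, the 5 vertices {2, 3, 4, 6, 7} are pairwise adjacent, and any tree decomposition puts a clique entirely inside one bag — forcing width ≥ 4. Hence tw(G) = 4 exactly.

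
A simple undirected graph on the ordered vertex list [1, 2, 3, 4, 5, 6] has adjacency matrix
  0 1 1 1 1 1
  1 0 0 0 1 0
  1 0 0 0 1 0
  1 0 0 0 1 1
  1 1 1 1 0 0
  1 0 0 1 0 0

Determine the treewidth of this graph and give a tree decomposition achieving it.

Every bag has size at most 3, so the width is 3 − 1 = 2 and tw(G) ≤ 2. For the lower bound, the 3 vertices {1, 2, 5} are pairwise adjacent, and any tree decomposition puts a clique entirely inside one bag — forcing width ≥ 2. Therefore the treewidth is 2.

Treewidth 2.
One such decomposition:
Bags: B1 = {1, 4, 5}  B2 = {1, 3, 5}  B3 = {1, 2, 5}  B4 = {1, 4, 6}
Tree: B1–B2, B1–B3, B1–B4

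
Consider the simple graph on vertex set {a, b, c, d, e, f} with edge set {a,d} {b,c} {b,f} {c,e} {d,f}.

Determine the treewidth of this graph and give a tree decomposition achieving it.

Treewidth 1.
One optimal decomposition is:
Bags: B1 = {c, e}  B2 = {b, c}  B3 = {b, f}  B4 = {d, f}  B5 = {a, d}
Tree: B1–B2, B2–B3, B3–B4, B4–B5

Each bag holds 2 vertices, so the decomposition has width 1, which upper-bounds the treewidth. Any graph with an edge has treewidth ≥ 1, and G has the edge e–c. The upper and lower bounds meet at 1, so that is the treewidth.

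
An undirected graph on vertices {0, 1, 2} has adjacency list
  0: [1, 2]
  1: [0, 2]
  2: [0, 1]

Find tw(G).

A width-2 tree decomposition is:
Bags: B1 = {0, 1, 2}
Tree: (single bag)
With just one bag of size 3, the width is 3 − 1 = 2, so tw(G) ≤ 2. On the other hand G contains the 3-clique {0, 1, 2}. A clique must lie in a single bag of any decomposition, so no decomposition can have width below 2. The upper and lower bounds meet at 2, so that is the treewidth.

2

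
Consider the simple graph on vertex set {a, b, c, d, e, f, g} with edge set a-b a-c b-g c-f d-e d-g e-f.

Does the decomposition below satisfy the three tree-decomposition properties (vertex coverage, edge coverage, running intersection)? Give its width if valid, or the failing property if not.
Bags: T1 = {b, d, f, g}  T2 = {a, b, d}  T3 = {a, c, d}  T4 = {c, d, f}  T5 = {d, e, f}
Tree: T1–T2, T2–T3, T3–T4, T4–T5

A tree decomposition must satisfy three properties: every vertex lies in some bag; for every edge, both endpoints lie together in some bag; and for every vertex, the bags containing it form a connected subtree. Here bags containing vertex f are not connected in the tree, so the decomposition is invalid.

No — bags containing vertex f are not connected in the tree.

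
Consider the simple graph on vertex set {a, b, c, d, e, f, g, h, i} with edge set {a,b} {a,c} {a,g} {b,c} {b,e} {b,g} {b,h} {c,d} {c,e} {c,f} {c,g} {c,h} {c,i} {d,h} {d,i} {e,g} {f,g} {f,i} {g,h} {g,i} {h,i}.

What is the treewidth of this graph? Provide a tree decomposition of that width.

Treewidth 3.
One optimal decomposition is:
Bags: B1 = {b, c, g, h}  B2 = {b, c, e, g}  B3 = {a, b, c, g}  B4 = {c, g, h, i}  B5 = {c, f, g, i}  B6 = {c, d, h, i}
Tree: B1–B2, B2–B3, B1–B4, B4–B5, B4–B6

Each bag holds 4 vertices, so the decomposition has width 3, which upper-bounds the treewidth. Conversely, {c, d, h, i} is a clique of size 4, and the vertices of any clique must share a bag in every tree decomposition; so some bag has ≥ 4 vertices and tw(G) ≥ 3. Combining the bounds, tw(G) = 3.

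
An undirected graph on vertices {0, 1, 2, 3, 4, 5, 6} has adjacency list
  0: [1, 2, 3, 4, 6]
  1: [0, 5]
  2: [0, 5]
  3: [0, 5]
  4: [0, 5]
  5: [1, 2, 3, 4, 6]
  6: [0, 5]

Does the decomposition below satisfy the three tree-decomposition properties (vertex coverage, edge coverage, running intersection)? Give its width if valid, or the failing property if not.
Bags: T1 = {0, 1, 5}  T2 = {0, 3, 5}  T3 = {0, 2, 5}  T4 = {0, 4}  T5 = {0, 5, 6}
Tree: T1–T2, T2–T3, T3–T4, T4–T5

No — edge (5,4) lies in no bag.

A tree decomposition must satisfy three properties: every vertex lies in some bag; for every edge, both endpoints lie together in some bag; and for every vertex, the bags containing it form a connected subtree. Here edge (5,4) lies in no bag, so the decomposition is invalid.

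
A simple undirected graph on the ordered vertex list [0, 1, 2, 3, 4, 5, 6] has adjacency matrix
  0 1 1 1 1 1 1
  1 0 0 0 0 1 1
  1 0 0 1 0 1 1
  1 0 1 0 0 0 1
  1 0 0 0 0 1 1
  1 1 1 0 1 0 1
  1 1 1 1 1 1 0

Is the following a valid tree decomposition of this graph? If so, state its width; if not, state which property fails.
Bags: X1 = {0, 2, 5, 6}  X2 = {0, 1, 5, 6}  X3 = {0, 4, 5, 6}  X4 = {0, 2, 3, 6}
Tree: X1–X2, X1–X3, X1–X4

Vertex coverage: the bags together contain {0, 1, 2, 3, 4, 5, 6}, the full vertex set. Edge coverage: each edge of G has both endpoints in at least one bag. Running intersection: for every vertex, the bags containing it form a connected subtree. All three properties hold, so this is a valid tree decomposition of width max|bag| − 1 = 3, and hence tw(G) ≤ 3.

Yes; width 3.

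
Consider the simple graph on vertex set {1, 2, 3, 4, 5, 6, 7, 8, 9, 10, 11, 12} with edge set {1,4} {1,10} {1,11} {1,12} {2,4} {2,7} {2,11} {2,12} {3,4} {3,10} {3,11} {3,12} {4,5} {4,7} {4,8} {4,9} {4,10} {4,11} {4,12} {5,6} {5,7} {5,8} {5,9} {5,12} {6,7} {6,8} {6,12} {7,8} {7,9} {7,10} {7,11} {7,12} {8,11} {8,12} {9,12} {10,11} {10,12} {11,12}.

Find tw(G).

4

A width-4 tree decomposition is:
Bags: B1 = {4, 5, 7, 8, 12}  B2 = {5, 6, 7, 8, 12}  B3 = {4, 7, 8, 11, 12}  B4 = {4, 7, 10, 11, 12}  B5 = {4, 5, 7, 9, 12}  B6 = {2, 4, 7, 11, 12}  B7 = {3, 4, 10, 11, 12}  B8 = {1, 4, 10, 11, 12}
Tree: B1–B2, B1–B3, B3–B4, B1–B5, B3–B6, B4–B7, B4–B8
Every bag has size at most 5, so the width is 5 − 1 = 4 and tw(G) ≤ 4. For the lower bound, the 5 vertices {1, 4, 10, 11, 12} are pairwise adjacent, and any tree decomposition puts a clique entirely inside one bag — forcing width ≥ 4. Therefore the treewidth is 4.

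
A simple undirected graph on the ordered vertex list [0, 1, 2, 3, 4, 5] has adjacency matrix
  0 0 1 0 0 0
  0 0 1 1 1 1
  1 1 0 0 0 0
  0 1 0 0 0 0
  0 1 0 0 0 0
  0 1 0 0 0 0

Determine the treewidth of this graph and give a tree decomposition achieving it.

Every bag has size at most 2, so the width is 2 − 1 = 1 and tw(G) ≤ 1. Any graph with an edge has treewidth ≥ 1, and G has the edge 2–1. Hence tw(G) = 1 exactly.

Treewidth 1.
Bags: B1 = {1, 2}  B2 = {1, 5}  B3 = {1, 3}  B4 = {0, 2}  B5 = {1, 4}
Tree: B1–B2, B1–B3, B1–B4, B1–B5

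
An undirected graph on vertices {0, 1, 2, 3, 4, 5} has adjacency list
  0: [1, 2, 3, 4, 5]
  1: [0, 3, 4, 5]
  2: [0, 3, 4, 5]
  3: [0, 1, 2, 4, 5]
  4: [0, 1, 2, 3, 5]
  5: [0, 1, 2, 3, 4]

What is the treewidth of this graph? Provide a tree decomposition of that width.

Each bag holds 5 vertices, so the decomposition has width 4, which upper-bounds the treewidth. Conversely, {0, 1, 3, 4, 5} is a clique of size 5, and the vertices of any clique must share a bag in every tree decomposition; so some bag has ≥ 5 vertices and tw(G) ≥ 4. Combining the bounds, tw(G) = 4.

Treewidth 4.
One such decomposition:
Bags: B1 = {0, 2, 3, 4, 5}  B2 = {0, 1, 3, 4, 5}
Tree: B1–B2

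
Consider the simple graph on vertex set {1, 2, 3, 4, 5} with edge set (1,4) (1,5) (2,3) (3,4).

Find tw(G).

1

A width-1 tree decomposition is:
Bags: B1 = {3, 4}  B2 = {2, 3}  B3 = {1, 4}  B4 = {1, 5}
Tree: B1–B2, B1–B3, B3–B4
Each bag holds 2 vertices, so the decomposition has width 1, which upper-bounds the treewidth. Since G has at least one edge (e.g. 3–4), it is not an edgeless graph, so tw(G) ≥ 1. Hence tw(G) = 1 exactly.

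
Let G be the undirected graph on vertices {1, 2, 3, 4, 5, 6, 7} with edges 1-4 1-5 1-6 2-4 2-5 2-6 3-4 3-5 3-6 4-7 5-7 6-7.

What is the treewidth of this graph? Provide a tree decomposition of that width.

Each bag holds 4 vertices, so the decomposition has width 3, which upper-bounds the treewidth. For the lower bound: the 4 vertex sets {5,7}, {3,4}, {6}, {2} are disjoint, each induces a connected subgraph, and every pair is joined by at least one edge of G. Contracting each set to a single vertex therefore yields K_{4} as a minor, and since treewidth is minor-monotone, tw(G) ≥ tw(K_{4}) = 3. Therefore the treewidth is 3.

Treewidth 3.
One optimal decomposition is:
Bags: B1 = {4, 5, 6, 7}  B2 = {3, 4, 5, 6}  B3 = {2, 4, 5, 6}  B4 = {1, 4, 5, 6}
Tree: B1–B2, B2–B3, B3–B4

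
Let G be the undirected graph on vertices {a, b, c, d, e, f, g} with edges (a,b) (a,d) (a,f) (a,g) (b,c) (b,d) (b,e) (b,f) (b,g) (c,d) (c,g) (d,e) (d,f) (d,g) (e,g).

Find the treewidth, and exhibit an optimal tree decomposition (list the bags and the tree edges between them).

Treewidth 3.
Bags: B1 = {b, c, d, g}  B2 = {a, b, d, g}  B3 = {b, d, e, g}  B4 = {a, b, d, f}
Tree: B1–B2, B2–B3, B2–B4

Each bag holds 4 vertices, so the decomposition has width 3, which upper-bounds the treewidth. For the lower bound, the 4 vertices {b, d, e, g} are pairwise adjacent, and any tree decomposition puts a clique entirely inside one bag — forcing width ≥ 3. Therefore the treewidth is 3.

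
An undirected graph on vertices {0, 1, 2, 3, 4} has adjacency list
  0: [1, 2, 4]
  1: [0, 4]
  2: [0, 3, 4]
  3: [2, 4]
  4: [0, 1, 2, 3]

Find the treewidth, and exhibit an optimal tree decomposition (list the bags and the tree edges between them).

Every bag has size at most 3, so the width is 3 − 1 = 2 and tw(G) ≤ 2. On the other hand G contains the 3-clique {0, 1, 4}. A clique must lie in a single bag of any decomposition, so no decomposition can have width below 2. Combining the bounds, tw(G) = 2.

Treewidth 2.
One such decomposition:
Bags: B1 = {0, 2, 4}  B2 = {2, 3, 4}  B3 = {0, 1, 4}
Tree: B1–B2, B1–B3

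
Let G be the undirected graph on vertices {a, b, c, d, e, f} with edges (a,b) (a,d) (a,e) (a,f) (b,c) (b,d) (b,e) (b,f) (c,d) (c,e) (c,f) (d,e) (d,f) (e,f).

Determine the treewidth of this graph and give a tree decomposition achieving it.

Each bag holds 5 vertices, so the decomposition has width 4, which upper-bounds the treewidth. Conversely, {b, c, d, e, f} is a clique of size 5, and the vertices of any clique must share a bag in every tree decomposition; so some bag has ≥ 5 vertices and tw(G) ≥ 4. The upper and lower bounds meet at 4, so that is the treewidth.

Treewidth 4.
One such decomposition:
Bags: B1 = {a, b, d, e, f}  B2 = {b, c, d, e, f}
Tree: B1–B2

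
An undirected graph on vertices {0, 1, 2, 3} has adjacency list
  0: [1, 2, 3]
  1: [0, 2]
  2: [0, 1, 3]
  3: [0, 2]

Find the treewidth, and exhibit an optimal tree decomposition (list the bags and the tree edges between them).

Every bag has size at most 3, so the width is 3 − 1 = 2 and tw(G) ≤ 2. On the other hand G contains the 3-clique {0, 1, 2}. A clique must lie in a single bag of any decomposition, so no decomposition can have width below 2. The upper and lower bounds meet at 2, so that is the treewidth.

Treewidth 2.
One optimal decomposition is:
Bags: B1 = {0, 2, 3}  B2 = {0, 1, 2}
Tree: B1–B2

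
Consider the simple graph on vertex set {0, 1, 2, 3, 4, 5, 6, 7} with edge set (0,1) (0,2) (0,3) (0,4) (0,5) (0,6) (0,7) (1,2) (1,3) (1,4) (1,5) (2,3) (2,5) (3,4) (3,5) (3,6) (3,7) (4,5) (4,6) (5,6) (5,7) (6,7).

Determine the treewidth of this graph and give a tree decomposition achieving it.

Each bag holds 5 vertices, so the decomposition has width 4, which upper-bounds the treewidth. On the other hand G contains the 5-clique {0, 1, 2, 3, 5}. A clique must lie in a single bag of any decomposition, so no decomposition can have width below 4. Combining the bounds, tw(G) = 4.

Treewidth 4.
Bags: B1 = {0, 3, 4, 5, 6}  B2 = {0, 1, 3, 4, 5}  B3 = {0, 1, 2, 3, 5}  B4 = {0, 3, 5, 6, 7}
Tree: B1–B2, B2–B3, B1–B4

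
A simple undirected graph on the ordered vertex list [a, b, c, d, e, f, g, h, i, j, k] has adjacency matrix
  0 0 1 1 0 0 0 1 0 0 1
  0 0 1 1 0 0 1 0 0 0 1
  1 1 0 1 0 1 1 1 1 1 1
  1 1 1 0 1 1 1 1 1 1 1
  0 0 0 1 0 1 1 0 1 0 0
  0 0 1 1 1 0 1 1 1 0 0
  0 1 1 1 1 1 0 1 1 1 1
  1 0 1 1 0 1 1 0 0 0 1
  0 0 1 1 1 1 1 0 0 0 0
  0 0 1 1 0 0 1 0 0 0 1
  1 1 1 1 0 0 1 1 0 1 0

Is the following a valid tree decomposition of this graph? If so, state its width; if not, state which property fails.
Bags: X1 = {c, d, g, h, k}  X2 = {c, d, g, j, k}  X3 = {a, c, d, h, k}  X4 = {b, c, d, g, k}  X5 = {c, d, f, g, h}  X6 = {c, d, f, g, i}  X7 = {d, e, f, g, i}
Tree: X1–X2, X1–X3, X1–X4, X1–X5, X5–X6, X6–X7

Yes; width 4.

Vertex coverage: the bags together contain {a, b, c, d, e, f, g, h, i, j, k}, the full vertex set. Edge coverage: each edge of G has both endpoints in at least one bag. Running intersection: for every vertex, the bags containing it form a connected subtree. All three properties hold, so this is a valid tree decomposition of width max|bag| − 1 = 4, and hence tw(G) ≤ 4.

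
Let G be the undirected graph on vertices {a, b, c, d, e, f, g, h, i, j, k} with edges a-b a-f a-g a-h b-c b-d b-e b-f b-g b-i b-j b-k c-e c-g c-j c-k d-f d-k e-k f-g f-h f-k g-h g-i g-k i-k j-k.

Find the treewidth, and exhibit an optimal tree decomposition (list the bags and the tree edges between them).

Each bag holds 4 vertices, so the decomposition has width 3, which upper-bounds the treewidth. On the other hand G contains the 4-clique {a, f, g, h}. A clique must lie in a single bag of any decomposition, so no decomposition can have width below 3. Therefore the treewidth is 3.

Treewidth 3.
Bags: B1 = {b, c, g, k}  B2 = {b, f, g, k}  B3 = {b, g, i, k}  B4 = {b, c, e, k}  B5 = {b, c, j, k}  B6 = {b, d, f, k}  B7 = {a, b, f, g}  B8 = {a, f, g, h}
Tree: B1–B2, B2–B3, B1–B4, B4–B5, B2–B6, B2–B7, B7–B8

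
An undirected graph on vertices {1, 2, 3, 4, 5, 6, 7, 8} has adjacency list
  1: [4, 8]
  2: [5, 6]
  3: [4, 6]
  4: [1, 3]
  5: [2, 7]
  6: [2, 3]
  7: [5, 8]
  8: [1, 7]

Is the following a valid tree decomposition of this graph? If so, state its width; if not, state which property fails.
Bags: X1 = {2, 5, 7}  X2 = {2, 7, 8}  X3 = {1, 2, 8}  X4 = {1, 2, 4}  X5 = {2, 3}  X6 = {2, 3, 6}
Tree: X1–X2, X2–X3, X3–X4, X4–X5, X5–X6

A tree decomposition must satisfy three properties: every vertex lies in some bag; for every edge, both endpoints lie together in some bag; and for every vertex, the bags containing it form a connected subtree. Here edge (4,3) lies in no bag, so the decomposition is invalid.

No — edge (4,3) lies in no bag.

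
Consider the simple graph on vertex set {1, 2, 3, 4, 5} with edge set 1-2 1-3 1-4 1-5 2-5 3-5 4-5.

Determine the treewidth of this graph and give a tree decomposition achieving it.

Treewidth 2.
One such decomposition:
Bags: B1 = {1, 3, 5}  B2 = {1, 4, 5}  B3 = {1, 2, 5}
Tree: B1–B2, B2–B3

Each bag holds 3 vertices, so the decomposition has width 2, which upper-bounds the treewidth. For the lower bound, the 3 vertices {1, 2, 5} are pairwise adjacent, and any tree decomposition puts a clique entirely inside one bag — forcing width ≥ 2. Combining the bounds, tw(G) = 2.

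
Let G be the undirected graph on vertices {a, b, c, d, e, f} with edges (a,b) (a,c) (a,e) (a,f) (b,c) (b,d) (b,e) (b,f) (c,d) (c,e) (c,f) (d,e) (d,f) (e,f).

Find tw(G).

4

A width-4 tree decomposition is:
Bags: B1 = {b, c, d, e, f}  B2 = {a, b, c, e, f}
Tree: B1–B2
Every bag has size at most 5, so the width is 5 − 1 = 4 and tw(G) ≤ 4. For the lower bound, the 5 vertices {b, c, d, e, f} are pairwise adjacent, and any tree decomposition puts a clique entirely inside one bag — forcing width ≥ 4. Therefore the treewidth is 4.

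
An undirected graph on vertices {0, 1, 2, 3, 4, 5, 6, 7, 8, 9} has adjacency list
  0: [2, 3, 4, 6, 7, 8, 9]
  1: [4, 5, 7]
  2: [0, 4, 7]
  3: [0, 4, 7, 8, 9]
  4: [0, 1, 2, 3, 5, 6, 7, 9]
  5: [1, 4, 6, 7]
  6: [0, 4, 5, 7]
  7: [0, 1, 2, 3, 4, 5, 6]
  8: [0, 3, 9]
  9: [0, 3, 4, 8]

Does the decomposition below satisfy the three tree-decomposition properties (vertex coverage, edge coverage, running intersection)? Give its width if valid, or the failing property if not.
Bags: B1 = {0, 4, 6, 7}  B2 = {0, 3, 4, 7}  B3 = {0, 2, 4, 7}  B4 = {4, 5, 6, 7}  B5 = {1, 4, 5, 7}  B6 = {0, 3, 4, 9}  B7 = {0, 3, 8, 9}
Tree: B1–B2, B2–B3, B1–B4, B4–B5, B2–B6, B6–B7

Every vertex of G appears in some bag (union = {0, 1, 2, 3, 4, 5, 6, 7, 8, 9}); every edge is covered by a bag; and for each vertex v the set of bags containing v is connected in the bag tree. The decomposition is therefore valid. The largest bag has 4 vertices, so the width is 3.

Yes; width 3.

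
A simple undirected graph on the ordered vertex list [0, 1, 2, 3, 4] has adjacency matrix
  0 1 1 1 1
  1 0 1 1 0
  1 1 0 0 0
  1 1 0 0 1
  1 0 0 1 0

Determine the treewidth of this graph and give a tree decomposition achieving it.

The largest bag has 3 vertices, giving width 2; this decomposition certifies tw(G) ≤ 2. Conversely, {0, 1, 2} is a clique of size 3, and the vertices of any clique must share a bag in every tree decomposition; so some bag has ≥ 3 vertices and tw(G) ≥ 2. Therefore the treewidth is 2.

Treewidth 2.
Bags: B1 = {0, 1, 3}  B2 = {0, 1, 2}  B3 = {0, 3, 4}
Tree: B1–B2, B1–B3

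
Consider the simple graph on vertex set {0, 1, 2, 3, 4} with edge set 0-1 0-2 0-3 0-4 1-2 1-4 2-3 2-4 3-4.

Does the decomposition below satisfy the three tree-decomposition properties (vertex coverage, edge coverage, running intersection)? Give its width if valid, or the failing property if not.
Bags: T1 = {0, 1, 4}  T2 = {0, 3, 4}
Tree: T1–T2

A tree decomposition must satisfy three properties: every vertex lies in some bag; for every edge, both endpoints lie together in some bag; and for every vertex, the bags containing it form a connected subtree. Here vertex 2 appears in no bag, so the decomposition is invalid.

No — vertex 2 appears in no bag.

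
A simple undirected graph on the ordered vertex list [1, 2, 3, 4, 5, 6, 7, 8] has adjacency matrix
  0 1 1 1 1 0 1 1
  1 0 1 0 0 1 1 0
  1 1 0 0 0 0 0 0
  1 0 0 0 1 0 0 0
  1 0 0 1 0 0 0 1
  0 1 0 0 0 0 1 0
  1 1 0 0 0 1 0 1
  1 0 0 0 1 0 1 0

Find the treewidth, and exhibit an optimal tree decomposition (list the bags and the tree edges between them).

Each bag holds 3 vertices, so the decomposition has width 2, which upper-bounds the treewidth. On the other hand G contains the 3-clique {1, 5, 8}. A clique must lie in a single bag of any decomposition, so no decomposition can have width below 2. Combining the bounds, tw(G) = 2.

Treewidth 2.
One such decomposition:
Bags: B1 = {2, 6, 7}  B2 = {1, 2, 7}  B3 = {1, 7, 8}  B4 = {1, 2, 3}  B5 = {1, 5, 8}  B6 = {1, 4, 5}
Tree: B1–B2, B2–B3, B2–B4, B3–B5, B5–B6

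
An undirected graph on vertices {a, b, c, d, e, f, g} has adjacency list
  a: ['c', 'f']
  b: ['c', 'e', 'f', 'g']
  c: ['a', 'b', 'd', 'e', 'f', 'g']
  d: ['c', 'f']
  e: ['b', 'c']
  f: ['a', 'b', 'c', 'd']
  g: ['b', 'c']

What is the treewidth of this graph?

2

A width-2 tree decomposition is:
Bags: B1 = {c, d, f}  B2 = {a, c, f}  B3 = {b, c, f}  B4 = {b, c, g}  B5 = {b, c, e}
Tree: B1–B2, B1–B3, B3–B4, B4–B5
The largest bag has 3 vertices, giving width 2; this decomposition certifies tw(G) ≤ 2. On the other hand G contains the 3-clique {b, c, g}. A clique must lie in a single bag of any decomposition, so no decomposition can have width below 2. The upper and lower bounds meet at 2, so that is the treewidth.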